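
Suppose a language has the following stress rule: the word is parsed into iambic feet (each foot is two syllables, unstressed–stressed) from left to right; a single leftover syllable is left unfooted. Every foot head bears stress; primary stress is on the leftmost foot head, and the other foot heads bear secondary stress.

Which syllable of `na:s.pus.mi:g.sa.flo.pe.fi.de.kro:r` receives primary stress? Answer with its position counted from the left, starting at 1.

2

Parse left to right into iambic (σˈσ) feet: (na:s.ˈpus) (mi:g.ˈsa) (flo.ˈpe) (fi.ˈde) kro:r. Syllable 9 is left unfooted.
Foot heads (stressed positions): 2, 4, 6, 8.
End Rule Leftmost: primary stress on the leftmost head = syllable 2.
Primary stress: syllable 2 → na:s.ˈpus.mi:g.sa.flo.pe.fi.de.kro:r.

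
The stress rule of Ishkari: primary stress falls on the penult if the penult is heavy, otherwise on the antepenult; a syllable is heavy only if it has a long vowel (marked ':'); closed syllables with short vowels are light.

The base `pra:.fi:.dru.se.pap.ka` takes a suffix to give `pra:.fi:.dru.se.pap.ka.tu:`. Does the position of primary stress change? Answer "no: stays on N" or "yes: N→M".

Base `pra:.fi:.dru.se.pap.ka` (6 syllables):
  Weights: 4 se L, 5 pap L, 6 ka L.
  The penult (syllable 5, pap) is light, so stress falls on the antepenult (syllable 4, se).
  → primary stress on syllable 4.
Suffixed `pra:.fi:.dru.se.pap.ka.tu:` (7 syllables):
  Weights: 5 pap L, 6 ka L, 7 tu: H.
  The penult (syllable 6, ka) is light, so stress falls on the antepenult (syllable 5, pap).
  → primary stress on syllable 5.

yes: 4→5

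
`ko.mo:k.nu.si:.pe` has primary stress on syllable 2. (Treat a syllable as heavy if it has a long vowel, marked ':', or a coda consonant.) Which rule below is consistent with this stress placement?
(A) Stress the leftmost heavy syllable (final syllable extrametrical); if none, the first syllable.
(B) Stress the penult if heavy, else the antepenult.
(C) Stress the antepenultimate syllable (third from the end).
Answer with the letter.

A

Rule A → syllable 2 ✓.
Rule B → syllable 4 (observed: 2).
Rule C → syllable 3 (observed: 2).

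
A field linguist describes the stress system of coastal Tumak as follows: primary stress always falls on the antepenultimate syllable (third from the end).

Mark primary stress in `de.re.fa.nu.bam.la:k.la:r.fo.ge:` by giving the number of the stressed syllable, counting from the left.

The word has 9 syllables; the antepenultimate syllable (third from the end) is syllable 7 (la:r).
Primary stress: syllable 7 → de.re.fa.nu.bam.la:k.ˈla:r.fo.ge:.

7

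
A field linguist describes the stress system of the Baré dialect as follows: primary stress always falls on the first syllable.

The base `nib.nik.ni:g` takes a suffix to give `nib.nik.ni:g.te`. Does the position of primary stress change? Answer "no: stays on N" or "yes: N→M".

no: stays on 1

Base `nib.nik.ni:g` (3 syllables):
  The word has 3 syllables; the first syllable is syllable 1 (nib).
  → primary stress on syllable 1.
Suffixed `nib.nik.ni:g.te` (4 syllables):
  The word has 4 syllables; the first syllable is syllable 1 (nib).
  → primary stress on syllable 1.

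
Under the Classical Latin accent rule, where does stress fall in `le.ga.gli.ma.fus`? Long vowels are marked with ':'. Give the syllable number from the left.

3

Classical Latin: stress the penult if heavy (long vowel or closed), else the antepenult.
Weights: 3 gli L, 4 ma L, 5 fus H.
The penult (syllable 4, ma) is light, so stress falls on the antepenult (syllable 3, gli).
Stress on syllable 3: le.ga.ˈgli.ma.fus.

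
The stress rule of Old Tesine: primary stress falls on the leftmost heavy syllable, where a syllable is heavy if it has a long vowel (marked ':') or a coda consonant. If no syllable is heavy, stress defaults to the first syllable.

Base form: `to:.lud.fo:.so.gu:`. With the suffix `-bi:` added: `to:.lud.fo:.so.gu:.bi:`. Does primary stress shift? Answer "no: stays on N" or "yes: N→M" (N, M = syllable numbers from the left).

no: stays on 1

Base `to:.lud.fo:.so.gu:` (5 syllables):
  Weights: 1 to: H, 2 lud H, 3 fo: H, 4 so L, 5 gu: H.
  Heavy syllables in the domain: 1, 2, 3, 5. The leftmost is syllable 1 (to:).
  → primary stress on syllable 1.
Suffixed `to:.lud.fo:.so.gu:.bi:` (6 syllables):
  Weights: 1 to: H, 2 lud H, 3 fo: H, 4 so L, 5 gu: H, 6 bi: H.
  Heavy syllables in the domain: 1, 2, 3, 5, 6. The leftmost is syllable 1 (to:).
  → primary stress on syllable 1.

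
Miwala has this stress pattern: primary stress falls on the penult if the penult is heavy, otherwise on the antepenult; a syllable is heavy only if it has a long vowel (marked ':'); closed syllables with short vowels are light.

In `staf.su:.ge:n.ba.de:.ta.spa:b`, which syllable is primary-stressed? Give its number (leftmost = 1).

Weights: 5 de: H, 6 ta L, 7 spa:b H.
The penult (syllable 6, ta) is light, so stress falls on the antepenult (syllable 5, de:).
Primary stress: syllable 5 → staf.su:.ge:n.ba.ˈde:.ta.spa:b.

5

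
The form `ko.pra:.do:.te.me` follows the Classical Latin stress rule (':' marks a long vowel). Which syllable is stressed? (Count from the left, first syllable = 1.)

Classical Latin: stress the penult if heavy (long vowel or closed), else the antepenult.
Weights: 3 do: H, 4 te L, 5 me L.
The penult (syllable 4, te) is light, so stress falls on the antepenult (syllable 3, do:).
Stress on syllable 3: ko.pra:.ˈdo:.te.me.

3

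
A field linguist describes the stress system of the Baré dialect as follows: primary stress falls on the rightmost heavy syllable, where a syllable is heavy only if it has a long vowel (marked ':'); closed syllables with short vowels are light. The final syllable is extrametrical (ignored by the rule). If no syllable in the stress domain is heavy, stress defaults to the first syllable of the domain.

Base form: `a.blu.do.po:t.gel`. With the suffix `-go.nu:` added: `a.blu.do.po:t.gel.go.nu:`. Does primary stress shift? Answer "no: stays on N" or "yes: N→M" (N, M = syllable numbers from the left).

Base `a.blu.do.po:t.gel` (5 syllables):
  The final syllable (5, gel) is extrametrical; the stress domain is syllables 1–4.
  Weights: 1 a L, 2 blu L, 3 do L, 4 po:t H.
  Heavy syllables in the domain: 4. The rightmost is syllable 4 (po:t).
  → primary stress on syllable 4.
Suffixed `a.blu.do.po:t.gel.go.nu:` (7 syllables):
  The final syllable (7, nu:) is extrametrical; the stress domain is syllables 1–6.
  Weights: 1 a L, 2 blu L, 3 do L, 4 po:t H, 5 gel L, 6 go L.
  Heavy syllables in the domain: 4. The rightmost is syllable 4 (po:t).
  → primary stress on syllable 4.

no: stays on 4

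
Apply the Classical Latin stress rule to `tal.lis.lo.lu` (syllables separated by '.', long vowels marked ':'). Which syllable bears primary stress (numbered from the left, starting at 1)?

2

Classical Latin: stress the penult if heavy (long vowel or closed), else the antepenult.
Weights: 2 lis H, 3 lo L, 4 lu L.
The penult (syllable 3, lo) is light, so stress falls on the antepenult (syllable 2, lis).
Stress on syllable 2: tal.ˈlis.lo.lu.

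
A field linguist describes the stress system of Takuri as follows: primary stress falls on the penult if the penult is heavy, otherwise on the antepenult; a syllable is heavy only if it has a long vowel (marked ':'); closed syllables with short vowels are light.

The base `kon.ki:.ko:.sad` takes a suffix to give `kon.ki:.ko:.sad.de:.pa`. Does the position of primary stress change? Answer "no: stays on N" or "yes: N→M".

yes: 3→5

Base `kon.ki:.ko:.sad` (4 syllables):
  Weights: 2 ki: H, 3 ko: H, 4 sad L.
  The penult (syllable 3, ko:) is heavy, so it takes stress.
  → primary stress on syllable 3.
Suffixed `kon.ki:.ko:.sad.de:.pa` (6 syllables):
  Weights: 4 sad L, 5 de: H, 6 pa L.
  The penult (syllable 5, de:) is heavy, so it takes stress.
  → primary stress on syllable 5.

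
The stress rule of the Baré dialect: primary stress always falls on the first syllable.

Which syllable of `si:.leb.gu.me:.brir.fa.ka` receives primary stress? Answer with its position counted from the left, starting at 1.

1

The word has 7 syllables; the first syllable is syllable 1 (si:).
Primary stress: syllable 1 → ˈsi:.leb.gu.me:.brir.fa.ka.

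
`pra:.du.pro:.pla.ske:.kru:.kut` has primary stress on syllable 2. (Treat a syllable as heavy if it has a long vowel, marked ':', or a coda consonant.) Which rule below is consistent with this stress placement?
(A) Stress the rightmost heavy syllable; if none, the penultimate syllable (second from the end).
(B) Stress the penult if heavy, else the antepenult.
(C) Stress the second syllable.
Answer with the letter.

Rule A → syllable 7 (observed: 2).
Rule B → syllable 6 (observed: 2).
Rule C → syllable 2 ✓.

C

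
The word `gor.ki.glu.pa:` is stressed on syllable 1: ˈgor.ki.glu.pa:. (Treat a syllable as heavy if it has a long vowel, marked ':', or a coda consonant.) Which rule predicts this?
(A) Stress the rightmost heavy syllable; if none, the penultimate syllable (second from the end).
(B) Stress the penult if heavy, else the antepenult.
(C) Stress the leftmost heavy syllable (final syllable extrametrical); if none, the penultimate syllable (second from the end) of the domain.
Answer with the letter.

Rule A → syllable 4 (observed: 1).
Rule B → syllable 2 (observed: 1).
Rule C → syllable 1 ✓.

C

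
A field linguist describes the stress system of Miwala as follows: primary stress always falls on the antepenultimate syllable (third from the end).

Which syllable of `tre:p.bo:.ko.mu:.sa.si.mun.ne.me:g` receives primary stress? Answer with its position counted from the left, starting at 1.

7

The word has 9 syllables; the antepenultimate syllable (third from the end) is syllable 7 (mun).
Primary stress: syllable 7 → tre:p.bo:.ko.mu:.sa.si.ˈmun.ne.me:g.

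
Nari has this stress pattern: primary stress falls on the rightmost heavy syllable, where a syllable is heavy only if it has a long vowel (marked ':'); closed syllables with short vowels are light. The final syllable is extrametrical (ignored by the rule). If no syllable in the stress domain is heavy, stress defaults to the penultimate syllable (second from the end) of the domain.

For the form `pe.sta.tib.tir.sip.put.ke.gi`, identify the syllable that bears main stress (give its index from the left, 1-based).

The final syllable (8, gi) is extrametrical; the stress domain is syllables 1–7.
Weights: 1 pe L, 2 sta L, 3 tib L, 4 tir L, 5 sip L, 6 put L, 7 ke L.
No heavy syllable in the domain; default to the penultimate syllable (second from the end) of the domain = syllable 6.
Primary stress: syllable 6 → pe.sta.tib.tir.sip.ˈput.ke.gi.

6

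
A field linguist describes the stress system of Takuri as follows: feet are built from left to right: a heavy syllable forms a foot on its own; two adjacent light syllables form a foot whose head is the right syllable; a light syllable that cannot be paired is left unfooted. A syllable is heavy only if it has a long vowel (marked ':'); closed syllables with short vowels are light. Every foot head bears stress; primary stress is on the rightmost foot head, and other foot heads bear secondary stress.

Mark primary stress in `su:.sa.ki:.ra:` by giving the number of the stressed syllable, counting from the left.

4

Weights: 1 su: H, 2 sa L, 3 ki: H, 4 ra: H.
Parse left to right (heavy = foot alone; LL = one foot; stranded L unfooted): (ˈsu:) sa (ˈki:) (ˈra:).
Foot heads: 1, 3, 4.
Primary stress on the rightmost head = syllable 4.
Primary stress: syllable 4 → su:.sa.ki:.ˈra:.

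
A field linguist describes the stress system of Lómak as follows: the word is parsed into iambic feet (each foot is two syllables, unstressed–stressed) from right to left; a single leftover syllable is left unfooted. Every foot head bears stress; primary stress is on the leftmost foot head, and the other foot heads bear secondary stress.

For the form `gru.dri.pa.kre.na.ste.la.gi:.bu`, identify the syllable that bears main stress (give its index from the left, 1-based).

Parse right to left into iambic (σˈσ) feet: gru (dri.ˈpa) (kre.ˈna) (ste.ˈla) (gi:.ˈbu). Syllable 1 is left unfooted.
Foot heads (stressed positions): 3, 5, 7, 9.
End Rule Leftmost: primary stress on the leftmost head = syllable 3.
Primary stress: syllable 3 → gru.dri.ˈpa.kre.na.ste.la.gi:.bu.

3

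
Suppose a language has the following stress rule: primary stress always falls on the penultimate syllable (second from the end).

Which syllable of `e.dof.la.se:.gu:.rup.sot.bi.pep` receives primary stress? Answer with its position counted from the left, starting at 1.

The word has 9 syllables; the penultimate syllable (second from the end) is syllable 8 (bi).
Primary stress: syllable 8 → e.dof.la.se:.gu:.rup.sot.ˈbi.pep.

8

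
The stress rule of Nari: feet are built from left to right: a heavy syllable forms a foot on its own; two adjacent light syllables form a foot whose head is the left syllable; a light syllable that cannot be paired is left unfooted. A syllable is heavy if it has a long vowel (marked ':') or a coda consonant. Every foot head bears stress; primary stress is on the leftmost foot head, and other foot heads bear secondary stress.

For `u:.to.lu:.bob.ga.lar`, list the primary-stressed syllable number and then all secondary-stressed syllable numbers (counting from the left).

Weights: 1 u: H, 2 to L, 3 lu: H, 4 bob H, 5 ga L, 6 lar H.
Parse left to right (heavy = foot alone; LL = one foot; stranded L unfooted): (ˈu:) to (ˈlu:) (ˈbob) ga (ˈlar).
Foot heads: 1, 3, 4, 6.
Primary stress on the leftmost head = syllable 1.
Secondary stress on 3, 4, 6: ˈu:.to.ˌlu:.ˌbob.ga.ˌlar.

primary 1, secondary 3, 4, 6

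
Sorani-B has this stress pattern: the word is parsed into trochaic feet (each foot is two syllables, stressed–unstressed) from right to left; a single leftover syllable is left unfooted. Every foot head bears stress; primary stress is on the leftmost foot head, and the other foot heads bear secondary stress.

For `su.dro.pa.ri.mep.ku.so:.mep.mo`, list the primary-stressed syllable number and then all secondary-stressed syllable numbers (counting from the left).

primary 2, secondary 4, 6, 8

Parse right to left into trochaic (ˈσσ) feet: su (ˈdro.pa) (ˈri.mep) (ˈku.so:) (ˈmep.mo). Syllable 1 is left unfooted.
Foot heads (stressed positions): 2, 4, 6, 8.
End Rule Leftmost: primary stress on the leftmost head = syllable 2.
Secondary stress on 4, 6, 8: su.ˈdro.pa.ˌri.mep.ˌku.so:.ˌmep.mo.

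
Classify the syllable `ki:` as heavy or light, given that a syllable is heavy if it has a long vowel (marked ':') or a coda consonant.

`ki:`: long vowel, open (no coda). Long vowel → heavy.

heavy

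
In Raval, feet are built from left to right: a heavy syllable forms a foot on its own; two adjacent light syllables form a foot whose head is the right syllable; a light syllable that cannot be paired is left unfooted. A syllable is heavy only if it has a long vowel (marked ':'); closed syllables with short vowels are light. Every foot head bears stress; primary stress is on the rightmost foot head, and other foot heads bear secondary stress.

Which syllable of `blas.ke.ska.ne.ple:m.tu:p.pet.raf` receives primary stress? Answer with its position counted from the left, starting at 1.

8

Weights: 1 blas L, 2 ke L, 3 ska L, 4 ne L, 5 ple:m H, 6 tu:p H, 7 pet L, 8 raf L.
Parse left to right (heavy = foot alone; LL = one foot; stranded L unfooted): (blas.ˈke) (ska.ˈne) (ˈple:m) (ˈtu:p) (pet.ˈraf).
Foot heads: 2, 4, 5, 6, 8.
Primary stress on the rightmost head = syllable 8.
Primary stress: syllable 8 → blas.ke.ska.ne.ple:m.tu:p.pet.ˈraf.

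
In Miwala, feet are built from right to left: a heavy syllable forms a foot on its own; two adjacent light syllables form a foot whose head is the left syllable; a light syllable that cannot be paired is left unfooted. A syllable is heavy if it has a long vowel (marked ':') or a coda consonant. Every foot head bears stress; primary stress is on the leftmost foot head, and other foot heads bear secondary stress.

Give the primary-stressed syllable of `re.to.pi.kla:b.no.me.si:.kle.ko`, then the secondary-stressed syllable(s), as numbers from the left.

primary 2, secondary 4, 5, 7, 8

Weights: 1 re L, 2 to L, 3 pi L, 4 kla:b H, 5 no L, 6 me L, 7 si: H, 8 kle L, 9 ko L.
Parse right to left (heavy = foot alone; LL = one foot; stranded L unfooted): re (ˈto.pi) (ˈkla:b) (ˈno.me) (ˈsi:) (ˈkle.ko).
Foot heads: 2, 4, 5, 7, 8.
Primary stress on the leftmost head = syllable 2.
Secondary stress on 4, 5, 7, 8: re.ˈto.pi.ˌkla:b.ˌno.me.ˌsi:.ˌkle.ko.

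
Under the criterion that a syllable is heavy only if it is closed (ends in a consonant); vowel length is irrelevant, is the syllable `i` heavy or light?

light

`i`: short vowel, open (no coda). Open (no coda) → light.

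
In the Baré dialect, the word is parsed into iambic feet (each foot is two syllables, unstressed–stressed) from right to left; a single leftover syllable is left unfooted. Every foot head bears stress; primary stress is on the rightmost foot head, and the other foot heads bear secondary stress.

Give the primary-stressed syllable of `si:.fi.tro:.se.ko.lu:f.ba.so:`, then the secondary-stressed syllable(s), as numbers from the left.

Parse right to left into iambic (σˈσ) feet: (si:.ˈfi) (tro:.ˈse) (ko.ˈlu:f) (ba.ˈso:).
Foot heads (stressed positions): 2, 4, 6, 8.
End Rule Rightmost: primary stress on the rightmost head = syllable 8.
Secondary stress on 2, 4, 6: si:.ˌfi.tro:.ˌse.ko.ˌlu:f.ba.ˈso:.

primary 8, secondary 2, 4, 6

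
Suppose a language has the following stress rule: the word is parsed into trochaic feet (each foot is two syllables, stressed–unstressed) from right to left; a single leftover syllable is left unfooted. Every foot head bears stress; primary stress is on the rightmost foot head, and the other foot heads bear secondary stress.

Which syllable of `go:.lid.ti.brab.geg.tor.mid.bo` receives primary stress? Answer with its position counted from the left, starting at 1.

7

Parse right to left into trochaic (ˈσσ) feet: (ˈgo:.lid) (ˈti.brab) (ˈgeg.tor) (ˈmid.bo).
Foot heads (stressed positions): 1, 3, 5, 7.
End Rule Rightmost: primary stress on the rightmost head = syllable 7.
Primary stress: syllable 7 → go:.lid.ti.brab.geg.tor.ˈmid.bo.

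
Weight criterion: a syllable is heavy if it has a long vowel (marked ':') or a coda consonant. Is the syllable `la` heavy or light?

light

`la`: short vowel, open (no coda). Short vowel, open → light.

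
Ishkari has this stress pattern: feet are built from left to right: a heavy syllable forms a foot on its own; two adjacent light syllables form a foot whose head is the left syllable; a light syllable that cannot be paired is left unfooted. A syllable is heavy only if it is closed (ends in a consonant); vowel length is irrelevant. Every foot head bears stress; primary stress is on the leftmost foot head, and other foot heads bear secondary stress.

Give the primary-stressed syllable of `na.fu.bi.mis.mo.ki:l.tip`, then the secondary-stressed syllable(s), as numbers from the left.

Weights: 1 na L, 2 fu L, 3 bi L, 4 mis H, 5 mo L, 6 ki:l H, 7 tip H.
Parse left to right (heavy = foot alone; LL = one foot; stranded L unfooted): (ˈna.fu) bi (ˈmis) mo (ˈki:l) (ˈtip).
Foot heads: 1, 4, 6, 7.
Primary stress on the leftmost head = syllable 1.
Secondary stress on 4, 6, 7: ˈna.fu.bi.ˌmis.mo.ˌki:l.ˌtip.

primary 1, secondary 4, 6, 7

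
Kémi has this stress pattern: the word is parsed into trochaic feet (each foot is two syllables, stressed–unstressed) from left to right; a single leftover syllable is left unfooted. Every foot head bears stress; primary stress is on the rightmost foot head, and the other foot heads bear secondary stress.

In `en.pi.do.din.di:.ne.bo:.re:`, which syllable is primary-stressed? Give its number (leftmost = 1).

Parse left to right into trochaic (ˈσσ) feet: (ˈen.pi) (ˈdo.din) (ˈdi:.ne) (ˈbo:.re:).
Foot heads (stressed positions): 1, 3, 5, 7.
End Rule Rightmost: primary stress on the rightmost head = syllable 7.
Primary stress: syllable 7 → en.pi.do.din.di:.ne.ˈbo:.re:.

7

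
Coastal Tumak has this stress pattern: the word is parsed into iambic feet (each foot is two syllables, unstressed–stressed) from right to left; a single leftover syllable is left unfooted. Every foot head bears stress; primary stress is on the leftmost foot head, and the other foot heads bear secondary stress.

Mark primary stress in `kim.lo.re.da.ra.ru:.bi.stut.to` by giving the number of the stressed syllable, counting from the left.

Parse right to left into iambic (σˈσ) feet: kim (lo.ˈre) (da.ˈra) (ru:.ˈbi) (stut.ˈto). Syllable 1 is left unfooted.
Foot heads (stressed positions): 3, 5, 7, 9.
End Rule Leftmost: primary stress on the leftmost head = syllable 3.
Primary stress: syllable 3 → kim.lo.ˈre.da.ra.ru:.bi.stut.to.

3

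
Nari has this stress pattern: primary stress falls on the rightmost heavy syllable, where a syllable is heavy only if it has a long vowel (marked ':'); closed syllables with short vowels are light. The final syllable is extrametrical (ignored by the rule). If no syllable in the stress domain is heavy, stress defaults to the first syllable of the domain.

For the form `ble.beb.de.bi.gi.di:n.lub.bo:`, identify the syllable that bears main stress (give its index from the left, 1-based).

The final syllable (8, bo:) is extrametrical; the stress domain is syllables 1–7.
Weights: 1 ble L, 2 beb L, 3 de L, 4 bi L, 5 gi L, 6 di:n H, 7 lub L.
Heavy syllables in the domain: 6. The rightmost is syllable 6 (di:n).
Primary stress: syllable 6 → ble.beb.de.bi.gi.ˈdi:n.lub.bo:.

6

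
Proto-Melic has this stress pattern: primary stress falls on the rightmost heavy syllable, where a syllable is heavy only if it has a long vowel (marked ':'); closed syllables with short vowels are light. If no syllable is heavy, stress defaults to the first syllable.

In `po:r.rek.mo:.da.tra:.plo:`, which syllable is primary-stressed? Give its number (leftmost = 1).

6

Weights: 1 po:r H, 2 rek L, 3 mo: H, 4 da L, 5 tra: H, 6 plo: H.
Heavy syllables in the domain: 1, 3, 5, 6. The rightmost is syllable 6 (plo:).
Primary stress: syllable 6 → po:r.rek.mo:.da.tra:.ˈplo:.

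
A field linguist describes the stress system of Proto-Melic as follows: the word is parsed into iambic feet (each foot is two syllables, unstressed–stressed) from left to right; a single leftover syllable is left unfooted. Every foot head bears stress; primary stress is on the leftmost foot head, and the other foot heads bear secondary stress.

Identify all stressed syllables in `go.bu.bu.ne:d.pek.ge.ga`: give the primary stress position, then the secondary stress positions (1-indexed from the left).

Parse left to right into iambic (σˈσ) feet: (go.ˈbu) (bu.ˈne:d) (pek.ˈge) ga. Syllable 7 is left unfooted.
Foot heads (stressed positions): 2, 4, 6.
End Rule Leftmost: primary stress on the leftmost head = syllable 2.
Secondary stress on 4, 6: go.ˈbu.bu.ˌne:d.pek.ˌge.ga.

primary 2, secondary 4, 6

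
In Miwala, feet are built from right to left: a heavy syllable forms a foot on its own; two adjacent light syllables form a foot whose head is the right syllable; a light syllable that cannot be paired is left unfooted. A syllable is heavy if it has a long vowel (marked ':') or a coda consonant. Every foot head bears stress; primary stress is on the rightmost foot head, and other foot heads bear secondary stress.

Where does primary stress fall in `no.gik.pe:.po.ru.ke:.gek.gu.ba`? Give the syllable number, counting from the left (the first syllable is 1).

9

Weights: 1 no L, 2 gik H, 3 pe: H, 4 po L, 5 ru L, 6 ke: H, 7 gek H, 8 gu L, 9 ba L.
Parse right to left (heavy = foot alone; LL = one foot; stranded L unfooted): no (ˈgik) (ˈpe:) (po.ˈru) (ˈke:) (ˈgek) (gu.ˈba).
Foot heads: 2, 3, 5, 6, 7, 9.
Primary stress on the rightmost head = syllable 9.
Primary stress: syllable 9 → no.gik.pe:.po.ru.ke:.gek.gu.ˈba.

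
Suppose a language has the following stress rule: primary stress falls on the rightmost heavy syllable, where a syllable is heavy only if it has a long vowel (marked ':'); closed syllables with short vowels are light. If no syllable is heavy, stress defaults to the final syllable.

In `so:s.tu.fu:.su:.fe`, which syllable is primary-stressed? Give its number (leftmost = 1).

4

Weights: 1 so:s H, 2 tu L, 3 fu: H, 4 su: H, 5 fe L.
Heavy syllables in the domain: 1, 3, 4. The rightmost is syllable 4 (su:).
Primary stress: syllable 4 → so:s.tu.fu:.ˈsu:.fe.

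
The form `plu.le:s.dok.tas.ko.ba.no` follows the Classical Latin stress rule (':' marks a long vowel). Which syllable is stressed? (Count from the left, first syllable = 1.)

Classical Latin: stress the penult if heavy (long vowel or closed), else the antepenult.
Weights: 5 ko L, 6 ba L, 7 no L.
The penult (syllable 6, ba) is light, so stress falls on the antepenult (syllable 5, ko).
Stress on syllable 5: plu.le:s.dok.tas.ˈko.ba.no.

5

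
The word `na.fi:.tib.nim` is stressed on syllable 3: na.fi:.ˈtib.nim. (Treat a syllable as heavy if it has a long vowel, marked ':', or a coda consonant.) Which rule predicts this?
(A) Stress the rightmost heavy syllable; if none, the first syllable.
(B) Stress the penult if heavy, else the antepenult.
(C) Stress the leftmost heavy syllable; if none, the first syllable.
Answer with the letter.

B

Rule A → syllable 4 (observed: 3).
Rule B → syllable 3 ✓.
Rule C → syllable 2 (observed: 3).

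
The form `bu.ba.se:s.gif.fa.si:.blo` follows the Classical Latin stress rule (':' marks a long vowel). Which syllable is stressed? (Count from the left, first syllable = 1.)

Classical Latin: stress the penult if heavy (long vowel or closed), else the antepenult.
Weights: 5 fa L, 6 si: H, 7 blo L.
The penult (syllable 6, si:) is heavy, so it takes stress.
Stress on syllable 6: bu.ba.se:s.gif.fa.ˈsi:.blo.

6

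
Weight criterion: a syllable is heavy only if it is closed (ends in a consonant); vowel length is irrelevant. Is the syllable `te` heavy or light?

`te`: short vowel, open (no coda). Open (no coda) → light.

light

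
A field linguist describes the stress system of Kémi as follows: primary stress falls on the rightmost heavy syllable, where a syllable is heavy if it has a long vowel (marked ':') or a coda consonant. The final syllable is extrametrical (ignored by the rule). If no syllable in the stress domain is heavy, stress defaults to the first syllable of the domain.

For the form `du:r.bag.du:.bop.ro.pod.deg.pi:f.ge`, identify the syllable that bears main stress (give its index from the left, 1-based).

8

The final syllable (9, ge) is extrametrical; the stress domain is syllables 1–8.
Weights: 1 du:r H, 2 bag H, 3 du: H, 4 bop H, 5 ro L, 6 pod H, 7 deg H, 8 pi:f H.
Heavy syllables in the domain: 1, 2, 3, 4, 6, 7, 8. The rightmost is syllable 8 (pi:f).
Primary stress: syllable 8 → du:r.bag.du:.bop.ro.pod.deg.ˈpi:f.ge.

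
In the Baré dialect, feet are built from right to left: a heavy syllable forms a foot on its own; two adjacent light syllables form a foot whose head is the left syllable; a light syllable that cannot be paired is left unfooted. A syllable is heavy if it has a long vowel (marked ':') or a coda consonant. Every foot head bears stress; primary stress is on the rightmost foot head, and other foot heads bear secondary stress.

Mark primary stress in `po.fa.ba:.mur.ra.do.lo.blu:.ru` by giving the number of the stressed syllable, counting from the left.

Weights: 1 po L, 2 fa L, 3 ba: H, 4 mur H, 5 ra L, 6 do L, 7 lo L, 8 blu: H, 9 ru L.
Parse right to left (heavy = foot alone; LL = one foot; stranded L unfooted): (ˈpo.fa) (ˈba:) (ˈmur) ra (ˈdo.lo) (ˈblu:) ru.
Foot heads: 1, 3, 4, 6, 8.
Primary stress on the rightmost head = syllable 8.
Primary stress: syllable 8 → po.fa.ba:.mur.ra.do.lo.ˈblu:.ru.

8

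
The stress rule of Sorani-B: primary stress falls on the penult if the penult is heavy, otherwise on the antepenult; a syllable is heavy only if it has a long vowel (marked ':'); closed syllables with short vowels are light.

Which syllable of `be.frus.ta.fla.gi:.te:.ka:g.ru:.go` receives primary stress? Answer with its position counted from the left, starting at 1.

8

Weights: 7 ka:g H, 8 ru: H, 9 go L.
The penult (syllable 8, ru:) is heavy, so it takes stress.
Primary stress: syllable 8 → be.frus.ta.fla.gi:.te:.ka:g.ˈru:.go.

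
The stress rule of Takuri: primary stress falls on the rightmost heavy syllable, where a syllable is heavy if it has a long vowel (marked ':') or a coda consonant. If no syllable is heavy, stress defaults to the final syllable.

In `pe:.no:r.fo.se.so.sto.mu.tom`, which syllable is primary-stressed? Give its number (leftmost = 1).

8

Weights: 1 pe: H, 2 no:r H, 3 fo L, 4 se L, 5 so L, 6 sto L, 7 mu L, 8 tom H.
Heavy syllables in the domain: 1, 2, 8. The rightmost is syllable 8 (tom).
Primary stress: syllable 8 → pe:.no:r.fo.se.so.sto.mu.ˈtom.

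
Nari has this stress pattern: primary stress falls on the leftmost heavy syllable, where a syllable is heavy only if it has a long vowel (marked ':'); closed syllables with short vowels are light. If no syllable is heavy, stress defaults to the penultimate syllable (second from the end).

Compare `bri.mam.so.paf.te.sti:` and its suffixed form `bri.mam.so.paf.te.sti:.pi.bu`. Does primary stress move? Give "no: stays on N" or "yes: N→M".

Base `bri.mam.so.paf.te.sti:` (6 syllables):
  Weights: 1 bri L, 2 mam L, 3 so L, 4 paf L, 5 te L, 6 sti: H.
  Heavy syllables in the domain: 6. The leftmost is syllable 6 (sti:).
  → primary stress on syllable 6.
Suffixed `bri.mam.so.paf.te.sti:.pi.bu` (8 syllables):
  Weights: 1 bri L, 2 mam L, 3 so L, 4 paf L, 5 te L, 6 sti: H, 7 pi L, 8 bu L.
  Heavy syllables in the domain: 6. The leftmost is syllable 6 (sti:).
  → primary stress on syllable 6.

no: stays on 6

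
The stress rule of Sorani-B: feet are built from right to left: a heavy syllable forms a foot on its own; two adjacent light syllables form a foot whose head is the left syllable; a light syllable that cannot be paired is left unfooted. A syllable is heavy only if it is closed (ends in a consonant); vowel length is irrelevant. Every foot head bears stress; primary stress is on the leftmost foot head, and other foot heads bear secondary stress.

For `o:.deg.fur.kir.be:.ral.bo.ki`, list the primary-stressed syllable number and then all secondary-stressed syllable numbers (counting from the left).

primary 2, secondary 3, 4, 6, 7

Weights: 1 o: L, 2 deg H, 3 fur H, 4 kir H, 5 be: L, 6 ral H, 7 bo L, 8 ki L.
Parse right to left (heavy = foot alone; LL = one foot; stranded L unfooted): o: (ˈdeg) (ˈfur) (ˈkir) be: (ˈral) (ˈbo.ki).
Foot heads: 2, 3, 4, 6, 7.
Primary stress on the leftmost head = syllable 2.
Secondary stress on 3, 4, 6, 7: o:.ˈdeg.ˌfur.ˌkir.be:.ˌral.ˌbo.ki.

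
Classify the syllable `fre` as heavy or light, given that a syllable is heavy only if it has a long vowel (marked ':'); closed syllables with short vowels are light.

light

`fre`: short vowel, open (no coda). Short vowel → light.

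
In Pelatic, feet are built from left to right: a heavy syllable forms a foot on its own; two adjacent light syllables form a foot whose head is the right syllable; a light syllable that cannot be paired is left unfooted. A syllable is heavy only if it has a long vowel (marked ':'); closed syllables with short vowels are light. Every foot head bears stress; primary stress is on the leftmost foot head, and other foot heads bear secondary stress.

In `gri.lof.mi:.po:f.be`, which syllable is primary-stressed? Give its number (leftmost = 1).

Weights: 1 gri L, 2 lof L, 3 mi: H, 4 po:f H, 5 be L.
Parse left to right (heavy = foot alone; LL = one foot; stranded L unfooted): (gri.ˈlof) (ˈmi:) (ˈpo:f) be.
Foot heads: 2, 3, 4.
Primary stress on the leftmost head = syllable 2.
Primary stress: syllable 2 → gri.ˈlof.mi:.po:f.be.

2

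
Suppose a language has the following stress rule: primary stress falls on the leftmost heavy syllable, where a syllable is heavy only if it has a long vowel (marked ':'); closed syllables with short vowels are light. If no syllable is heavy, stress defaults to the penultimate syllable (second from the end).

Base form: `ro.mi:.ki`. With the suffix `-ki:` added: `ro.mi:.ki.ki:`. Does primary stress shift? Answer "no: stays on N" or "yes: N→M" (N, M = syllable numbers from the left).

no: stays on 2

Base `ro.mi:.ki` (3 syllables):
  Weights: 1 ro L, 2 mi: H, 3 ki L.
  Heavy syllables in the domain: 2. The leftmost is syllable 2 (mi:).
  → primary stress on syllable 2.
Suffixed `ro.mi:.ki.ki:` (4 syllables):
  Weights: 1 ro L, 2 mi: H, 3 ki L, 4 ki: H.
  Heavy syllables in the domain: 2, 4. The leftmost is syllable 2 (mi:).
  → primary stress on syllable 2.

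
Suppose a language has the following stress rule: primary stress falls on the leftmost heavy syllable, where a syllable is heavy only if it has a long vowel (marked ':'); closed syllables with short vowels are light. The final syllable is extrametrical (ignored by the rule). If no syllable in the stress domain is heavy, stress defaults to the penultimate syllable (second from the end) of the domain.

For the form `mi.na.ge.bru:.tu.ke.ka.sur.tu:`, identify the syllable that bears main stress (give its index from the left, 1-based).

4

The final syllable (9, tu:) is extrametrical; the stress domain is syllables 1–8.
Weights: 1 mi L, 2 na L, 3 ge L, 4 bru: H, 5 tu L, 6 ke L, 7 ka L, 8 sur L.
Heavy syllables in the domain: 4. The leftmost is syllable 4 (bru:).
Primary stress: syllable 4 → mi.na.ge.ˈbru:.tu.ke.ka.sur.tu:.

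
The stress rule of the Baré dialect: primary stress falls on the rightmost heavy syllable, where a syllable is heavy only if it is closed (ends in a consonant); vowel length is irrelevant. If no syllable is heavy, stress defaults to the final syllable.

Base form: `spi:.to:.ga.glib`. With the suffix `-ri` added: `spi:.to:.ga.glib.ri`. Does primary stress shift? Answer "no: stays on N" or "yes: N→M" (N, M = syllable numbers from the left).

no: stays on 4

Base `spi:.to:.ga.glib` (4 syllables):
  Weights: 1 spi: L, 2 to: L, 3 ga L, 4 glib H.
  Heavy syllables in the domain: 4. The rightmost is syllable 4 (glib).
  → primary stress on syllable 4.
Suffixed `spi:.to:.ga.glib.ri` (5 syllables):
  Weights: 1 spi: L, 2 to: L, 3 ga L, 4 glib H, 5 ri L.
  Heavy syllables in the domain: 4. The rightmost is syllable 4 (glib).
  → primary stress on syllable 4.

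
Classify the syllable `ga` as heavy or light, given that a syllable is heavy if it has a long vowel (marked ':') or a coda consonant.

`ga`: short vowel, open (no coda). Short vowel, open → light.

light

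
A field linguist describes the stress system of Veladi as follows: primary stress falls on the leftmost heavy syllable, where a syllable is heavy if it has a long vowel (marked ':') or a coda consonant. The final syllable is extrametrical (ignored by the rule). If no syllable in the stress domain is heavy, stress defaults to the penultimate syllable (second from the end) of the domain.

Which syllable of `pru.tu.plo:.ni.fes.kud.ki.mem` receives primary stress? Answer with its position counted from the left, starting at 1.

The final syllable (8, mem) is extrametrical; the stress domain is syllables 1–7.
Weights: 1 pru L, 2 tu L, 3 plo: H, 4 ni L, 5 fes H, 6 kud H, 7 ki L.
Heavy syllables in the domain: 3, 5, 6. The leftmost is syllable 3 (plo:).
Primary stress: syllable 3 → pru.tu.ˈplo:.ni.fes.kud.ki.mem.

3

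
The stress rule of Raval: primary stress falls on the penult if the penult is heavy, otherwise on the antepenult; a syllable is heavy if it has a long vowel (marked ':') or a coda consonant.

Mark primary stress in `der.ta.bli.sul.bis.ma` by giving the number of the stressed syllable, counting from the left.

5

Weights: 4 sul H, 5 bis H, 6 ma L.
The penult (syllable 5, bis) is heavy, so it takes stress.
Primary stress: syllable 5 → der.ta.bli.sul.ˈbis.ma.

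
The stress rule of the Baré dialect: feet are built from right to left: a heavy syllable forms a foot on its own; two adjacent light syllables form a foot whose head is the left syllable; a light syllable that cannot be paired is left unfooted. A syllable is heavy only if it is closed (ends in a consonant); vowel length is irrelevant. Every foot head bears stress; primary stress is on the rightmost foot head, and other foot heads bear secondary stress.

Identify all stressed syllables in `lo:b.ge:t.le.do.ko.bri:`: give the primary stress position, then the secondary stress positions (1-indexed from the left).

Weights: 1 lo:b H, 2 ge:t H, 3 le L, 4 do L, 5 ko L, 6 bri: L.
Parse right to left (heavy = foot alone; LL = one foot; stranded L unfooted): (ˈlo:b) (ˈge:t) (ˈle.do) (ˈko.bri:).
Foot heads: 1, 2, 3, 5.
Primary stress on the rightmost head = syllable 5.
Secondary stress on 1, 2, 3: ˌlo:b.ˌge:t.ˌle.do.ˈko.bri:.

primary 5, secondary 1, 2, 3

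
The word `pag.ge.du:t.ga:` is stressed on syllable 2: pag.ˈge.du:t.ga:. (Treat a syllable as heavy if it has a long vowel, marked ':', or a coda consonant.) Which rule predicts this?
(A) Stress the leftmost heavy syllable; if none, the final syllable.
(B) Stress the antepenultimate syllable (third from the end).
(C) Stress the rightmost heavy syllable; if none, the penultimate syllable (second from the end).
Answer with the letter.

Rule A → syllable 1 (observed: 2).
Rule B → syllable 2 ✓.
Rule C → syllable 4 (observed: 2).

B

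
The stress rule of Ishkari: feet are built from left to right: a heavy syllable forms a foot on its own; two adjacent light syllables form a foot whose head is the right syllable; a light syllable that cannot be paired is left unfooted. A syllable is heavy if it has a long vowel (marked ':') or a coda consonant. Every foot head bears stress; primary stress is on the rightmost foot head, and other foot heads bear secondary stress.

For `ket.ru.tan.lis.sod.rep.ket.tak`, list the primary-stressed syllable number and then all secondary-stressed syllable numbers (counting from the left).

primary 8, secondary 1, 3, 4, 5, 6, 7

Weights: 1 ket H, 2 ru L, 3 tan H, 4 lis H, 5 sod H, 6 rep H, 7 ket H, 8 tak H.
Parse left to right (heavy = foot alone; LL = one foot; stranded L unfooted): (ˈket) ru (ˈtan) (ˈlis) (ˈsod) (ˈrep) (ˈket) (ˈtak).
Foot heads: 1, 3, 4, 5, 6, 7, 8.
Primary stress on the rightmost head = syllable 8.
Secondary stress on 1, 3, 4, 5, 6, 7: ˌket.ru.ˌtan.ˌlis.ˌsod.ˌrep.ˌket.ˈtak.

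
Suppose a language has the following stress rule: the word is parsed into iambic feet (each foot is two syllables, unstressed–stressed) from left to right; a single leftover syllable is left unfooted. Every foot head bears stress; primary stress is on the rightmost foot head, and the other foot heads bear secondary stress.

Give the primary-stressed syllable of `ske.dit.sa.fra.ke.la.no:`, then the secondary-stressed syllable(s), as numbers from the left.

primary 6, secondary 2, 4

Parse left to right into iambic (σˈσ) feet: (ske.ˈdit) (sa.ˈfra) (ke.ˈla) no:. Syllable 7 is left unfooted.
Foot heads (stressed positions): 2, 4, 6.
End Rule Rightmost: primary stress on the rightmost head = syllable 6.
Secondary stress on 2, 4: ske.ˌdit.sa.ˌfra.ke.ˈla.no:.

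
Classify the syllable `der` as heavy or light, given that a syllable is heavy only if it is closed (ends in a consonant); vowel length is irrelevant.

heavy

`der`: short vowel, closed (coda /r/). Closed (coda /r/) → heavy.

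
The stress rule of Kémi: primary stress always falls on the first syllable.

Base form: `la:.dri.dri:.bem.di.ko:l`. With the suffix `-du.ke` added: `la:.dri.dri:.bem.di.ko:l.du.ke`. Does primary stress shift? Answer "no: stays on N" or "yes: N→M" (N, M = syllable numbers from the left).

Base `la:.dri.dri:.bem.di.ko:l` (6 syllables):
  The word has 6 syllables; the first syllable is syllable 1 (la:).
  → primary stress on syllable 1.
Suffixed `la:.dri.dri:.bem.di.ko:l.du.ke` (8 syllables):
  The word has 8 syllables; the first syllable is syllable 1 (la:).
  → primary stress on syllable 1.

no: stays on 1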